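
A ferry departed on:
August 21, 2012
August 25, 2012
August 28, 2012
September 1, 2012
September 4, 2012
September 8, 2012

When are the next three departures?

September 11, 2012; September 15, 2012; September 18, 2012

Every event lands on a Tuesday or Saturday (gaps cycle 4, 3, 4, 3, 4).
So the schedule is: every Tuesday and Saturday.
Next Tuesday: September 11, 2012.
Next Saturday: September 15, 2012.
The following Tuesday is September 18, 2012.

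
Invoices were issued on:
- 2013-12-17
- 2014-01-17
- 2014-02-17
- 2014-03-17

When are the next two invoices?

Gaps: 31, 31, 28 days — not constant. Every event is on the 17th of the month.
Pattern: the 17th of each month.
Next: April 2014 → 2014-04-17.
May 2014: 2014-05-17.

2014-04-17, 2014-05-17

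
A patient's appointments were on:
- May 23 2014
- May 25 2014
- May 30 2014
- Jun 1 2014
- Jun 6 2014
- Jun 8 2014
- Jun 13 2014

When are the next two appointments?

Jun 15 2014, Jun 20 2014

The gap pattern 2, 5, 2, 5, 2, 5 repeats every 2 events.
These are the Fridays and Sundays of each week.
Next Sunday: Jun 15 2014.
The following Friday is Jun 20 2014.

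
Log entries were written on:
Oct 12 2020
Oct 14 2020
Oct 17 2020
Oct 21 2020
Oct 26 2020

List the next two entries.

Nov 1 2020, Nov 8 2020

Intervals are 2, 3, 4, 5 days — an arithmetic progression with common difference 1.
Next gap: 6 days. Oct 26 2020 + 6 days = Nov 1 2020.
Next gap: 7 days. Nov 1 2020 + 7 days = Nov 8 2020.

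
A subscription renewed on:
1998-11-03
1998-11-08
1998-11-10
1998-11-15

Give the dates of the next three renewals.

1998-11-17, 1998-11-22, 1998-11-24

The gap pattern 5, 2, 5 repeats every 2 events.
These are the Tuesdays and Sundays of each week.
Next Tuesday: 1998-11-17.
Next Sunday: 1998-11-22.
Next Tuesday: 1998-11-24.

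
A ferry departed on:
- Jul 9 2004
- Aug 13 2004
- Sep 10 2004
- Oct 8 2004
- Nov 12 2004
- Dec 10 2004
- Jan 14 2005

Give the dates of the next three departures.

All dates are Fridays, 35, 28, 28, 35, 28, 35 days apart.
Specifically, the 2nd Friday of each month.
2nd Friday of February 2005: Feb 11 2005.
March 2005 — 2nd Friday is Mar 11 2005.
April 2005 — 2nd Friday is Apr 8 2005.

Feb 11 2005, Mar 11 2005, Apr 8 2005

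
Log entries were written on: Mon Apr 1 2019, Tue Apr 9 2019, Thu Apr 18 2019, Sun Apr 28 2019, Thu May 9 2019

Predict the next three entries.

Tue May 21 2019, Mon Jun 3 2019, Mon Jun 17 2019

Gaps: 8, 9, 10, 11 days — each gap is 1 larger than the previous one.
Next gap: 12 days. Thu May 9 2019 + 12 days = Tue May 21 2019.
Next gap: 13 days. Tue May 21 2019 + 13 days = Mon Jun 3 2019.
Next gap: 14 days. Mon Jun 3 2019 + 14 days = Mon Jun 17 2019.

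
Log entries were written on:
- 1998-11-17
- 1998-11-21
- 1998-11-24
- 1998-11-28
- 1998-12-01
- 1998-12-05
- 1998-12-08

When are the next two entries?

1998-12-12, 1998-12-15

The gap pattern 4, 3, 4, 3, 4, 3 repeats every 2 events.
These are the Tuesdays and Saturdays of each week.
The following Saturday is 1998-12-12.
Next Tuesday: 1998-12-15.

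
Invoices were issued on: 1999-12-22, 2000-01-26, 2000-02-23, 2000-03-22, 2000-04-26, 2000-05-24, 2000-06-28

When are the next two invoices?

2000-07-26, 2000-08-23

These are Wednesdays at 28- or 35-day spacing (35, 28, 28, 35, 28, 35).
The pattern: 4th Wednesday of the month.
July 2000 — 4th Wednesday is 2000-07-26.
August 2000 — 4th Wednesday is 2000-08-23.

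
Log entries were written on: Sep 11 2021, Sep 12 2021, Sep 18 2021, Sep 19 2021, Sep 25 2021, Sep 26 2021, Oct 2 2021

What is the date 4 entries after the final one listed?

Every event lands on a Saturday or Sunday (gaps cycle 1, 6, 1, 6, 1, 6).
So the schedule is: every Saturday and Sunday.
Next Sunday: Oct 3 2021.
The following Saturday is Oct 9 2021.
Next Sunday: Oct 10 2021.
The following Saturday is Oct 16 2021.

Oct 16 2021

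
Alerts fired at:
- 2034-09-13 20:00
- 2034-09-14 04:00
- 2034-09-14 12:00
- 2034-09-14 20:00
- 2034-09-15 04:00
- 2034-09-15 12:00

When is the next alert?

2034-09-15 20:00

The interval is a steady 8 hours (8, 8, 8, 8, 8).
2034-09-15 12:00 + 8 h = 2034-09-15 20:00.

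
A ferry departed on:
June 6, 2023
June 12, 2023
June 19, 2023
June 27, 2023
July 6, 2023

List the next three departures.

Gaps: 6, 7, 8, 9 days — each gap is 1 larger than the previous one.
Next gap: 10 days. July 6, 2023 + 10 days = July 16, 2023.
Next gap: 11 days. July 16, 2023 + 11 days = July 27, 2023.
Next gap: 12 days. July 27, 2023 + 12 days = August 8, 2023.

July 16, 2023; July 27, 2023; August 8, 2023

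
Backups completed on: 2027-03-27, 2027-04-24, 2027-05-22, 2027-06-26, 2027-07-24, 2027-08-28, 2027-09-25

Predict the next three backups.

2027-10-23, 2027-11-27, 2027-12-25

All dates are Saturdays, 28, 28, 35, 28, 35, 28 days apart.
Specifically, the 4th Saturday of each month.
4th Saturday of October 2027: 2027-10-23.
4th Saturday of November 2027: 2027-11-27.
December 2027 — 4th Saturday is 2027-12-25.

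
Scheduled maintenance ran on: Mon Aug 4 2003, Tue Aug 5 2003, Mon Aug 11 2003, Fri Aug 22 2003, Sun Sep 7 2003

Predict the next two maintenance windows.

The spacing grows by 5 each time: 1, 6, 11, 16 days.
Next gap: 21 days. Sun Sep 7 2003 + 21 days = Sun Sep 28 2003.
Next gap: 26 days. Sun Sep 28 2003 + 26 days = Fri Oct 24 2003.

Sun Sep 28 2003, Fri Oct 24 2003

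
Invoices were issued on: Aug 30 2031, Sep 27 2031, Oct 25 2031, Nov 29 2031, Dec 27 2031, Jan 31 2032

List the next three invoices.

Feb 28 2032, Mar 27 2032, Apr 24 2032

All Saturdays; the gaps (28, 28, 35, 28, 35) vary with month length.
This is the last Saturday of each month.
Last Saturday of February 2032: Feb 28 2032.
March 2032 ends with Saturday Mar 27 2032.
Last Saturday of April 2032: Apr 24 2032.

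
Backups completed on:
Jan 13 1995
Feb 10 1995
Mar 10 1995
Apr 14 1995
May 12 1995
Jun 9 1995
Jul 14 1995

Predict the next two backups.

Aug 11 1995, Sep 8 1995

Gaps: 28, 28, 35, 28, 28, 35 days — a mix of 28 and 35. Every date is a Friday.
Each is the 2nd Friday of its month.
2nd Friday of August 1995: Aug 11 1995.
September 1995 — 2nd Friday is Sep 8 1995.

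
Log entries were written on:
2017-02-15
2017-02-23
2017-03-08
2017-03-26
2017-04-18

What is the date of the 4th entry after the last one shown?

2017-09-07

Gaps: 8, 13, 18, 23 days — each gap is 5 larger than the previous one.
Next gap: 28 days. 2017-04-18 + 28 days = 2017-05-16.
Next gap: 33 days. 2017-05-16 + 33 days = 2017-06-18.
Next gap: 38 days. 2017-06-18 + 38 days = 2017-07-26.
Next gap: 43 days. 2017-07-26 + 43 days = 2017-09-07.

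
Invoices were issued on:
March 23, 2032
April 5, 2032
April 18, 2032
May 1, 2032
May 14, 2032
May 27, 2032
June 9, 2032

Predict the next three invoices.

June 22, 2032; July 5, 2032; July 18, 2032

The spacing is 13, 13, 13, 13, 13, 13 days — always 13 days.
June 9, 2032 + 13 days = June 22, 2032.
June 22, 2032 + 13 days = July 5, 2032.
July 5, 2032 + 13 days = July 18, 2032.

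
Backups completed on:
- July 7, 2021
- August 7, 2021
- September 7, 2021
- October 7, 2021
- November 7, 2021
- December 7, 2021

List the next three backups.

January 7, 2022; February 7, 2022; March 7, 2022

Each date is the 7th; the gaps (31, 31, 30, 31, 30) track the month lengths.
The rule is the 7th of each month.
January 2022: January 7, 2022.
February 2022: February 7, 2022.
March 2022: March 7, 2022.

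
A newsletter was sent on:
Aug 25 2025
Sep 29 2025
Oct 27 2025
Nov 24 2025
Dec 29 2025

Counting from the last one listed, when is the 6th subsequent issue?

Every date is a Monday; gaps 35, 28, 28, 35 days.
Each is the last Monday of its month (at least one falls on the 29th or later, ruling out '4th Monday').
January 2026 ends with Monday Jan 26 2026.
February 2026 ends with Monday Feb 23 2026.
Last Monday of March 2026: Mar 30 2026.
Last Monday of April 2026: Apr 27 2026.
Last Monday of May 2026: May 25 2026.
June 2026 ends with Monday Jun 29 2026.

Jun 29 2026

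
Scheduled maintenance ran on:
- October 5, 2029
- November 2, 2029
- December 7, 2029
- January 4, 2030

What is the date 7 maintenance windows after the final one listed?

August 2, 2030

All dates are Fridays, 28, 35, 28 days apart.
Specifically, the 1st Friday of each month.
February 2030 — 1st Friday is February 1, 2030.
1st Friday of March 2030: March 1, 2030.
April 2030 — 1st Friday is April 5, 2030.
1st Friday of May 2030: May 3, 2030.
1st Friday of June 2030: June 7, 2030.
July 2030 — 1st Friday is July 5, 2030.
August 2030 — 1st Friday is August 2, 2030.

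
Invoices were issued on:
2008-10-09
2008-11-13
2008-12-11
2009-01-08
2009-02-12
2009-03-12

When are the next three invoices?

2009-04-09, 2009-05-14, 2009-06-11

All dates are Thursdays, 35, 28, 28, 35, 28 days apart.
Specifically, the 2nd Thursday of each month.
April 2009 — 2nd Thursday is 2009-04-09.
May 2009 — 2nd Thursday is 2009-05-14.
June 2009 — 2nd Thursday is 2009-06-11.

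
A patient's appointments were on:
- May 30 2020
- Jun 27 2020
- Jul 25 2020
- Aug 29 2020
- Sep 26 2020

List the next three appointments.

Every date is a Saturday; gaps 28, 28, 35, 28 days.
Each is the last Saturday of its month (at least one falls on the 29th or later, ruling out '4th Saturday').
October 2020 ends with Saturday Oct 31 2020.
Last Saturday of November 2020: Nov 28 2020.
Last Saturday of December 2020: Dec 26 2020.

Oct 31 2020, Nov 28 2020, Dec 26 2020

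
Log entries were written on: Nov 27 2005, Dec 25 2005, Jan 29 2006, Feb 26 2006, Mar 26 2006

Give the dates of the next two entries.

Apr 30 2006, May 28 2006

All Sundays; the gaps (28, 35, 28, 28) vary with month length.
This is the last Sunday of each month.
Last Sunday of April 2006: Apr 30 2006.
Last Sunday of May 2006: May 28 2006.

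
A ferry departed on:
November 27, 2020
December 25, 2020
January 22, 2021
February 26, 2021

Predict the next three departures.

These are Fridays at 28- or 35-day spacing (28, 28, 35).
The pattern: 4th Friday of the month.
March 2021 — 4th Friday is March 26, 2021.
April 2021 — 4th Friday is April 23, 2021.
4th Friday of May 2021: May 28, 2021.

March 26, 2021; April 23, 2021; May 28, 2021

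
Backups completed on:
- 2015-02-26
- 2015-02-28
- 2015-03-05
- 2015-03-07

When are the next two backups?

Gaps: 2, 5, 2 days — not constant, but cyclic with period 2.
The events fall on every Thursday and Saturday.
Next Thursday: 2015-03-12.
The following Saturday is 2015-03-14.

2015-03-12, 2015-03-14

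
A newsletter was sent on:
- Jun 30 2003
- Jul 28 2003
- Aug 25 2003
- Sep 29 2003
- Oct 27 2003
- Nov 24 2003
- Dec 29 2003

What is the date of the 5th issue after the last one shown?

May 31 2004

All Mondays; the gaps (28, 28, 35, 28, 28, 35) vary with month length.
This is the last Monday of each month.
Last Monday of January 2004: Jan 26 2004.
Last Monday of February 2004: Feb 23 2004.
Last Monday of March 2004: Mar 29 2004.
Last Monday of April 2004: Apr 26 2004.
May 2004 ends with Monday May 31 2004.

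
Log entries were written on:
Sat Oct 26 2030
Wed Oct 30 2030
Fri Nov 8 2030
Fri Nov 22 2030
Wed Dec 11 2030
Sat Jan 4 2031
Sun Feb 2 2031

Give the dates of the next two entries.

Sat Mar 8 2031, Wed Apr 16 2031

Gaps: 4, 9, 14, 19, 24, 29 days — each gap is 5 larger than the previous one.
Next gap: 34 days. Sun Feb 2 2031 + 34 days = Sat Mar 8 2031.
Next gap: 39 days. Sat Mar 8 2031 + 39 days = Wed Apr 16 2031.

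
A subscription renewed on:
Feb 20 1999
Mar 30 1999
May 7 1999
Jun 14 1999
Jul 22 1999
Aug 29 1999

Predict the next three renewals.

Oct 6 1999, Nov 13 1999, Dec 21 1999

Gaps between consecutive events: 38, 38, 38, 38, 38 days — a constant 38-day interval.
Aug 29 1999 + 38 days = Oct 6 1999.
Oct 6 1999 + 38 days = Nov 13 1999.
Nov 13 1999 + 38 days = Dec 21 1999.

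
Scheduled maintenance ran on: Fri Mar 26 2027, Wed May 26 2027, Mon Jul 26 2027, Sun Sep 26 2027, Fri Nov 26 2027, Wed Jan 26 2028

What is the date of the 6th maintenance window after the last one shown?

Each date is the 26th; the gaps (61, 61, 62, 61, 61) track the month lengths.
The rule is the 26th of every 2 months.
March 2028: Sun Mar 26 2028.
Next: May 2028 → Fri May 26 2028.
July 2028: Wed Jul 26 2028.
Next: September 2028 → Tue Sep 26 2028.
Next: November 2028 → Sun Nov 26 2028.
January 2029: Fri Jan 26 2029.

Fri Jan 26 2029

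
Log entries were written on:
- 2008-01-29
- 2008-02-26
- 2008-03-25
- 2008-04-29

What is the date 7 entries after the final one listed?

Every date is a Tuesday; gaps 28, 28, 35 days.
Each is the last Tuesday of its month (at least one falls on the 29th or later, ruling out '4th Tuesday').
Last Tuesday of May 2008: 2008-05-27.
June 2008 ends with Tuesday 2008-06-24.
July 2008 ends with Tuesday 2008-07-29.
August 2008 ends with Tuesday 2008-08-26.
September 2008 ends with Tuesday 2008-09-30.
Last Tuesday of October 2008: 2008-10-28.
Last Tuesday of November 2008: 2008-11-25.

2008-11-25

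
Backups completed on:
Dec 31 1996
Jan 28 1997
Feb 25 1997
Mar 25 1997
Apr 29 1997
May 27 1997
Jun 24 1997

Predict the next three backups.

These are Tuesdays with 28, 28, 28, 35, 28, 28-day gaps.
Each is the final Tuesday of its month — Dec 31 1996 is past the 28th, so '4th Tuesday' doesn't fit.
Last Tuesday of July 1997: Jul 29 1997.
Last Tuesday of August 1997: Aug 26 1997.
Last Tuesday of September 1997: Sep 30 1997.

Jul 29 1997, Aug 26 1997, Sep 30 1997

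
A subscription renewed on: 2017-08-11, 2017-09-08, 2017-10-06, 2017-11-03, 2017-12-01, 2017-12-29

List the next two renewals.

2018-01-26, 2018-02-23

Every event comes 28 days after the last (28, 28, 28, 28, 28).
2017-12-29 + 28 days = 2018-01-26.
2018-01-26 + 28 days = 2018-02-23.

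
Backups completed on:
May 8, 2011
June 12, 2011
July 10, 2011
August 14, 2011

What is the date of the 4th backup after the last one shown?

December 11, 2011

These are Sundays at 28- or 35-day spacing (35, 28, 35).
The pattern: 2nd Sunday of the month.
2nd Sunday of September 2011: September 11, 2011.
October 2011 — 2nd Sunday is October 9, 2011.
November 2011 — 2nd Sunday is November 13, 2011.
2nd Sunday of December 2011: December 11, 2011.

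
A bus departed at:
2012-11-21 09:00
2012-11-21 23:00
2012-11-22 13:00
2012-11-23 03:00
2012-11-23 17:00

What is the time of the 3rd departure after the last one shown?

Gaps: 14, 14, 14, 14 hours — each event is 14 hours after the previous one.
2012-11-23 17:00 + 14 h = 2012-11-24 07:00.
2012-11-24 07:00 + 14 h = 2012-11-24 21:00.
2012-11-24 21:00 + 14 h = 2012-11-25 11:00.

2012-11-25 11:00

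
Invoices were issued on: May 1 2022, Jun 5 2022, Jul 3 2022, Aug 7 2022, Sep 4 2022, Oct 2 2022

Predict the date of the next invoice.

Nov 6 2022

All dates are Sundays, 35, 28, 35, 28, 28 days apart.
Specifically, the 1st Sunday of each month.
November 2022 — 1st Sunday is Nov 6 2022.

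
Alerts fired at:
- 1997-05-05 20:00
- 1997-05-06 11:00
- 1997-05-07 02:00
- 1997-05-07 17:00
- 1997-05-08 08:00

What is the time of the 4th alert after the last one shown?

1997-05-10 20:00

Gaps: 15, 15, 15, 15 hours — each event is 15 hours after the previous one.
1997-05-08 08:00 + 15 h = 1997-05-08 23:00.
1997-05-08 23:00 + 15 h = 1997-05-09 14:00.
1997-05-09 14:00 + 15 h = 1997-05-10 05:00.
1997-05-10 05:00 + 15 h = 1997-05-10 20:00.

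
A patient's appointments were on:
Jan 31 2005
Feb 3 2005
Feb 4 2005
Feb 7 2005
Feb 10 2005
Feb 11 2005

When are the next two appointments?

Every event lands on a Monday or Thursday or Friday (gaps cycle 3, 1, 3, 3, 1).
So the schedule is: every Monday, Thursday and Friday.
Next Monday: Feb 14 2005.
The following Thursday is Feb 17 2005.

Feb 14 2005, Feb 17 2005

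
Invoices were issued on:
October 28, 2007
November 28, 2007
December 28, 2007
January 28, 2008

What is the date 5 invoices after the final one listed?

The day-of-month is always 28 (31, 30, 31 days between events).
So this recurs on the 28th of each month.
Next: February 2008 → February 28, 2008.
March 2008: March 28, 2008.
April 2008: April 28, 2008.
Next: May 2008 → May 28, 2008.
Next: June 2008 → June 28, 2008.

June 28, 2008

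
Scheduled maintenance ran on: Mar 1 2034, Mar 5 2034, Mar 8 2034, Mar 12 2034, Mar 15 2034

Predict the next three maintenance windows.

Mar 19 2034, Mar 22 2034, Mar 26 2034

The gap pattern 4, 3, 4, 3 repeats every 2 events.
These are the Wednesdays and Sundays of each week.
The following Sunday is Mar 19 2034.
The following Wednesday is Mar 22 2034.
The following Sunday is Mar 26 2034.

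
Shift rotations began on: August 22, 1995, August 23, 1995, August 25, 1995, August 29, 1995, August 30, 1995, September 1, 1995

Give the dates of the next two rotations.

September 5, 1995; September 6, 1995

Every event lands on a Tuesday or Wednesday or Friday (gaps cycle 1, 2, 4, 1, 2).
So the schedule is: every Tuesday, Wednesday and Friday.
Next Tuesday: September 5, 1995.
The following Wednesday is September 6, 1995.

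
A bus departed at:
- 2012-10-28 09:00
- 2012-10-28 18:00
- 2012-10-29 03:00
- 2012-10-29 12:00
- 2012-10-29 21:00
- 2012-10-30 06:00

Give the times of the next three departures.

2012-10-30 15:00, 2012-10-31 00:00, 2012-10-31 09:00

Gaps: 9, 9, 9, 9, 9 hours — each event is 9 hours after the previous one.
2012-10-30 06:00 + 9 h = 2012-10-30 15:00.
2012-10-30 15:00 + 9 h = 2012-10-31 00:00.
2012-10-31 00:00 + 9 h = 2012-10-31 09:00.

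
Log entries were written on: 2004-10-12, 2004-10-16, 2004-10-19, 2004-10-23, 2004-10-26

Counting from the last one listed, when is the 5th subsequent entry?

Gaps: 4, 3, 4, 3 days — not constant, but cyclic with period 2.
The events fall on every Tuesday and Saturday.
Next Saturday: 2004-10-30.
The following Tuesday is 2004-11-02.
Next Saturday: 2004-11-06.
The following Tuesday is 2004-11-09.
Next Saturday: 2004-11-13.

2004-11-13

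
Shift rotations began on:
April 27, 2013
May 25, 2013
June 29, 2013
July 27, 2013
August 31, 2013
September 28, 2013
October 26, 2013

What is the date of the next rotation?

November 30, 2013

Every date is a Saturday; gaps 28, 35, 28, 35, 28, 28 days.
Each is the last Saturday of its month (at least one falls on the 29th or later, ruling out '4th Saturday').
November 2013 ends with Saturday November 30, 2013.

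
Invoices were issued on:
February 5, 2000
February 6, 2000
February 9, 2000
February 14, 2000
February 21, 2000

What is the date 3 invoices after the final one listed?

March 25, 2000

The spacing grows by 2 each time: 1, 3, 5, 7 days.
Next gap: 9 days. February 21, 2000 + 9 days = March 1, 2000.
Next gap: 11 days. March 1, 2000 + 11 days = March 12, 2000.
Next gap: 13 days. March 12, 2000 + 13 days = March 25, 2000.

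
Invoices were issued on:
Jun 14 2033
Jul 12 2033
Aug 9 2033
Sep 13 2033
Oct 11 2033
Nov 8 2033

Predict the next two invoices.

Dec 13 2033, Jan 10 2034

All dates are Tuesdays, 28, 28, 35, 28, 28 days apart.
Specifically, the 2nd Tuesday of each month.
December 2033 — 2nd Tuesday is Dec 13 2033.
2nd Tuesday of January 2034: Jan 10 2034.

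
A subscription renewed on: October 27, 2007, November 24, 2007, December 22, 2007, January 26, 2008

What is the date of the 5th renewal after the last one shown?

Gaps: 28, 28, 35 days — a mix of 28 and 35. Every date is a Saturday.
Each is the 4th Saturday of its month.
February 2008 — 4th Saturday is February 23, 2008.
March 2008 — 4th Saturday is March 22, 2008.
April 2008 — 4th Saturday is April 26, 2008.
May 2008 — 4th Saturday is May 24, 2008.
4th Saturday of June 2008: June 28, 2008.

June 28, 2008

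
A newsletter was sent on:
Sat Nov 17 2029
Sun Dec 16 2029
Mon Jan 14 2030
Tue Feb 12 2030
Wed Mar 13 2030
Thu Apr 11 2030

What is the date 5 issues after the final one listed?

Gaps between consecutive events: 29, 29, 29, 29, 29 days — a constant 29-day interval.
Thu Apr 11 2030 + 29 days = Fri May 10 2030.
Fri May 10 2030 + 29 days = Sat Jun 8 2030.
Sat Jun 8 2030 + 29 days = Sun Jul 7 2030.
Sun Jul 7 2030 + 29 days = Mon Aug 5 2030.
Mon Aug 5 2030 + 29 days = Tue Sep 3 2030.

Tue Sep 3 2030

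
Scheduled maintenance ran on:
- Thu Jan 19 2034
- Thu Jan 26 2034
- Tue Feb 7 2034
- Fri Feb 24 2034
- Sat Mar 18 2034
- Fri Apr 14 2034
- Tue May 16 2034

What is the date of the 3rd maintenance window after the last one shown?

Tue Sep 19 2034

Intervals are 7, 12, 17, 22, 27, 32 days — an arithmetic progression with common difference 5.
Next gap: 37 days. Tue May 16 2034 + 37 days = Thu Jun 22 2034.
Next gap: 42 days. Thu Jun 22 2034 + 42 days = Thu Aug 3 2034.
Next gap: 47 days. Thu Aug 3 2034 + 47 days = Tue Sep 19 2034.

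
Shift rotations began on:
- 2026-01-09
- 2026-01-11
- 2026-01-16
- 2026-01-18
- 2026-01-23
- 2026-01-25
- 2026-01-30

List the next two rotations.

2026-02-01, 2026-02-06

Gaps: 2, 5, 2, 5, 2, 5 days — not constant, but cyclic with period 2.
The events fall on every Friday and Sunday.
The following Sunday is 2026-02-01.
Next Friday: 2026-02-06.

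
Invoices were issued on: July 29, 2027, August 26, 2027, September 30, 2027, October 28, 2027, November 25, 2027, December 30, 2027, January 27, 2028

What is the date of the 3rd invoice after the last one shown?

April 27, 2028

Every date is a Thursday; gaps 28, 35, 28, 28, 35, 28 days.
Each is the last Thursday of its month (at least one falls on the 29th or later, ruling out '4th Thursday').
Last Thursday of February 2028: February 24, 2028.
March 2028 ends with Thursday March 30, 2028.
Last Thursday of April 2028: April 27, 2028.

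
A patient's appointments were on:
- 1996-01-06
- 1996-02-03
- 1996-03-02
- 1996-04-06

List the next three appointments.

All dates are Saturdays, 28, 28, 35 days apart.
Specifically, the 1st Saturday of each month.
May 1996 — 1st Saturday is 1996-05-04.
1st Saturday of June 1996: 1996-06-01.
July 1996 — 1st Saturday is 1996-07-06.

1996-05-04, 1996-06-01, 1996-07-06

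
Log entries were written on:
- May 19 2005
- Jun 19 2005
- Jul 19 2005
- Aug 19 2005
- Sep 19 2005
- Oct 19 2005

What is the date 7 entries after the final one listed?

May 19 2006

Gaps: 31, 30, 31, 31, 30 days — not constant. Every event is on the 19th of the month.
Pattern: the 19th of each month.
Next: November 2005 → Nov 19 2005.
December 2005: Dec 19 2005.
January 2006: Jan 19 2006.
Next: February 2006 → Feb 19 2006.
March 2006: Mar 19 2006.
April 2006: Apr 19 2006.
May 2006: May 19 2006.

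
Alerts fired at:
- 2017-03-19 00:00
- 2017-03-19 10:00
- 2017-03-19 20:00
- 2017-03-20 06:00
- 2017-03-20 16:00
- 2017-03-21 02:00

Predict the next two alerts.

2017-03-21 12:00, 2017-03-21 22:00

Gaps: 10, 10, 10, 10, 10 hours — each event is 10 hours after the previous one.
2017-03-21 02:00 + 10 h = 2017-03-21 12:00.
2017-03-21 12:00 + 10 h = 2017-03-21 22:00.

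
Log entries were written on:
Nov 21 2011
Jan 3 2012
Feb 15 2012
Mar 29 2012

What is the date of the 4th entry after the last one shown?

Gaps between consecutive events: 43, 43, 43 days — a constant 43-day interval.
Mar 29 2012 + 43 days = May 11 2012.
May 11 2012 + 43 days = Jun 23 2012.
Jun 23 2012 + 43 days = Aug 5 2012.
Aug 5 2012 + 43 days = Sep 17 2012.

Sep 17 2012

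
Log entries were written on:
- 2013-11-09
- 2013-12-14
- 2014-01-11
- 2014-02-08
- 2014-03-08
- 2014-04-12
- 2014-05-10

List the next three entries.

All dates are Saturdays, 35, 28, 28, 28, 35, 28 days apart.
Specifically, the 2nd Saturday of each month.
2nd Saturday of June 2014: 2014-06-14.
July 2014 — 2nd Saturday is 2014-07-12.
2nd Saturday of August 2014: 2014-08-09.

2014-06-14, 2014-07-12, 2014-08-09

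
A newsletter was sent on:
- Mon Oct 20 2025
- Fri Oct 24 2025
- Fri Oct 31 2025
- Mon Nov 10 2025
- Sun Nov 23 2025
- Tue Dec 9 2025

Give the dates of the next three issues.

Intervals are 4, 7, 10, 13, 16 days — an arithmetic progression with common difference 3.
Next gap: 19 days. Tue Dec 9 2025 + 19 days = Sun Dec 28 2025.
Next gap: 22 days. Sun Dec 28 2025 + 22 days = Mon Jan 19 2026.
Next gap: 25 days. Mon Jan 19 2026 + 25 days = Fri Feb 13 2026.

Sun Dec 28 2025, Mon Jan 19 2026, Fri Feb 13 2026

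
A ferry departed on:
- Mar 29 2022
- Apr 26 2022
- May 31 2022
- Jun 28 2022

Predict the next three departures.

All Tuesdays; the gaps (28, 35, 28) vary with month length.
This is the last Tuesday of each month.
Last Tuesday of July 2022: Jul 26 2022.
August 2022 ends with Tuesday Aug 30 2022.
September 2022 ends with Tuesday Sep 27 2022.

Jul 26 2022, Aug 30 2022, Sep 27 2022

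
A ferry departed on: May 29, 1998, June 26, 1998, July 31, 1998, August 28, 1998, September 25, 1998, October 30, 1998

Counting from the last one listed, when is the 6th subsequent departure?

These are Fridays with 28, 35, 28, 28, 35-day gaps.
Each is the final Friday of its month — May 29, 1998 is past the 28th, so '4th Friday' doesn't fit.
November 1998 ends with Friday November 27, 1998.
December 1998 ends with Friday December 25, 1998.
Last Friday of January 1999: January 29, 1999.
Last Friday of February 1999: February 26, 1999.
Last Friday of March 1999: March 26, 1999.
Last Friday of April 1999: April 30, 1999.

April 30, 1999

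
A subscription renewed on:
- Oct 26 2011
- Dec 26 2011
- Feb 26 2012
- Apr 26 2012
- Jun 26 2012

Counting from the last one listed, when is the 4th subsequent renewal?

Gaps: 61, 62, 60, 61 days — not constant. Every event is on the 26th of the month.
Pattern: the 26th of every 2 months.
Next: August 2012 → Aug 26 2012.
Next: October 2012 → Oct 26 2012.
Next: December 2012 → Dec 26 2012.
Next: February 2013 → Feb 26 2013.

Feb 26 2013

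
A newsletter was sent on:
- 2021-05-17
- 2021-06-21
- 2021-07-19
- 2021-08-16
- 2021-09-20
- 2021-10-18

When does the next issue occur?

2021-11-15

These are Mondays at 28- or 35-day spacing (35, 28, 28, 35, 28).
The pattern: 3rd Monday of the month.
November 2021 — 3rd Monday is 2021-11-15.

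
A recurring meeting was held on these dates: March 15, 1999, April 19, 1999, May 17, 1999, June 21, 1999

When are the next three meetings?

July 19, 1999; August 16, 1999; September 20, 1999

All dates are Mondays, 35, 28, 35 days apart.
Specifically, the 3rd Monday of each month.
July 1999 — 3rd Monday is July 19, 1999.
3rd Monday of August 1999: August 16, 1999.
3rd Monday of September 1999: September 20, 1999.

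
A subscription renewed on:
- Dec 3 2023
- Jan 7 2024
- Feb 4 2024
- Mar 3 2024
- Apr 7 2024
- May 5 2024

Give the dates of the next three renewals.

These are Sundays at 28- or 35-day spacing (35, 28, 28, 35, 28).
The pattern: 1st Sunday of the month.
June 2024 — 1st Sunday is Jun 2 2024.
July 2024 — 1st Sunday is Jul 7 2024.
1st Sunday of August 2024: Aug 4 2024.

Jun 2 2024, Jul 7 2024, Aug 4 2024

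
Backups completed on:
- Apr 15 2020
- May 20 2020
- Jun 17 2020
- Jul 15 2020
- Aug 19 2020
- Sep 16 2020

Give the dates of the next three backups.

Gaps: 35, 28, 28, 35, 28 days — a mix of 28 and 35. Every date is a Wednesday.
Each is the 3rd Wednesday of its month.
October 2020 — 3rd Wednesday is Oct 21 2020.
November 2020 — 3rd Wednesday is Nov 18 2020.
December 2020 — 3rd Wednesday is Dec 16 2020.

Oct 21 2020, Nov 18 2020, Dec 16 2020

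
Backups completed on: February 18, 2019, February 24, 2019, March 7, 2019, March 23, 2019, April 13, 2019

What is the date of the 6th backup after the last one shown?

Gaps: 6, 11, 16, 21 days — each gap is 5 larger than the previous one.
Next gap: 26 days. April 13, 2019 + 26 days = May 9, 2019.
Next gap: 31 days. May 9, 2019 + 31 days = June 9, 2019.
Next gap: 36 days. June 9, 2019 + 36 days = July 15, 2019.
Next gap: 41 days. July 15, 2019 + 41 days = August 25, 2019.
Next gap: 46 days. August 25, 2019 + 46 days = October 10, 2019.
Next gap: 51 days. October 10, 2019 + 51 days = November 30, 2019.

November 30, 2019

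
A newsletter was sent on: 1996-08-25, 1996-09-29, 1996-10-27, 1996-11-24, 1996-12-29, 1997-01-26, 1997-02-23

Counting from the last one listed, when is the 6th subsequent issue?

1997-08-31

These are Sundays with 35, 28, 28, 35, 28, 28-day gaps.
Each is the final Sunday of its month — 1996-09-29 is past the 28th, so '4th Sunday' doesn't fit.
Last Sunday of March 1997: 1997-03-30.
April 1997 ends with Sunday 1997-04-27.
Last Sunday of May 1997: 1997-05-25.
June 1997 ends with Sunday 1997-06-29.
Last Sunday of July 1997: 1997-07-27.
Last Sunday of August 1997: 1997-08-31.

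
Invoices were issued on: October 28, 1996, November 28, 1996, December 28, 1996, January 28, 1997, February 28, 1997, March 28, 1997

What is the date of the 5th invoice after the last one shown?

Gaps: 31, 30, 31, 31, 28 days — not constant. Every event is on the 28th of the month.
Pattern: the 28th of each month.
April 1997: April 28, 1997.
May 1997: May 28, 1997.
June 1997: June 28, 1997.
July 1997: July 28, 1997.
Next: August 1997 → August 28, 1997.

August 28, 1997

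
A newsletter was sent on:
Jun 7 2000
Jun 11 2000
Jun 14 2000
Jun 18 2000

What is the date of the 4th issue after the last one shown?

Jul 2 2000

Every event lands on a Wednesday or Sunday (gaps cycle 4, 3, 4).
So the schedule is: every Wednesday and Sunday.
The following Wednesday is Jun 21 2000.
The following Sunday is Jun 25 2000.
The following Wednesday is Jun 28 2000.
Next Sunday: Jul 2 2000.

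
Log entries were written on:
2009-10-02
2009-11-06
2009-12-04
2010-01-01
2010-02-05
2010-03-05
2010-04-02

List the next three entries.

These are Fridays at 28- or 35-day spacing (35, 28, 28, 35, 28, 28).
The pattern: 1st Friday of the month.
1st Friday of May 2010: 2010-05-07.
1st Friday of June 2010: 2010-06-04.
July 2010 — 1st Friday is 2010-07-02.

2010-05-07, 2010-06-04, 2010-07-02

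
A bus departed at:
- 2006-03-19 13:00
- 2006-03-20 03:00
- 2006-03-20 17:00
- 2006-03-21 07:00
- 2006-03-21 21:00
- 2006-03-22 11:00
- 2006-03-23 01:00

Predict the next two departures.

Spacing: 14, 14, 14, 14, 14, 14 h — constant 14 h.
2006-03-23 01:00 + 14 h = 2006-03-23 15:00.
2006-03-23 15:00 + 14 h = 2006-03-24 05:00.

2006-03-23 15:00, 2006-03-24 05:00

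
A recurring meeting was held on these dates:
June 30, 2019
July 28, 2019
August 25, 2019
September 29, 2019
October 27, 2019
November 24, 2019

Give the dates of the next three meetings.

December 29, 2019; January 26, 2020; February 23, 2020

All Sundays; the gaps (28, 28, 35, 28, 28) vary with month length.
This is the last Sunday of each month.
December 2019 ends with Sunday December 29, 2019.
Last Sunday of January 2020: January 26, 2020.
February 2020 ends with Sunday February 23, 2020.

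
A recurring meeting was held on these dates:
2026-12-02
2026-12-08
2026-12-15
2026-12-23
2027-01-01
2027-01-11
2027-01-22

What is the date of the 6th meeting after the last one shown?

Intervals are 6, 7, 8, 9, 10, 11 days — an arithmetic progression with common difference 1.
Next gap: 12 days. 2027-01-22 + 12 days = 2027-02-03.
Next gap: 13 days. 2027-02-03 + 13 days = 2027-02-16.
Next gap: 14 days. 2027-02-16 + 14 days = 2027-03-02.
Next gap: 15 days. 2027-03-02 + 15 days = 2027-03-17.
Next gap: 16 days. 2027-03-17 + 16 days = 2027-04-02.
Next gap: 17 days. 2027-04-02 + 17 days = 2027-04-19.

2027-04-19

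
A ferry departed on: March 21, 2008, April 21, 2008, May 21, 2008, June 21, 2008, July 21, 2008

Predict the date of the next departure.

The day-of-month is always 21 (31, 30, 31, 30 days between events).
So this recurs on the 21st of each month.
August 2008: August 21, 2008.

August 21, 2008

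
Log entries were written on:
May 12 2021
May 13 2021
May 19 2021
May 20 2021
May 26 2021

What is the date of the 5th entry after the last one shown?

Jun 10 2021

The gap pattern 1, 6, 1, 6 repeats every 2 events.
These are the Wednesdays and Thursdays of each week.
Next Thursday: May 27 2021.
The following Wednesday is Jun 2 2021.
The following Thursday is Jun 3 2021.
Next Wednesday: Jun 9 2021.
The following Thursday is Jun 10 2021.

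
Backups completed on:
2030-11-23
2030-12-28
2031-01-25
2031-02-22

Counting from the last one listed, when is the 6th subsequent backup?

2031-08-23

These are Saturdays at 28- or 35-day spacing (35, 28, 28).
The pattern: 4th Saturday of the month.
March 2031 — 4th Saturday is 2031-03-22.
4th Saturday of April 2031: 2031-04-26.
May 2031 — 4th Saturday is 2031-05-24.
4th Saturday of June 2031: 2031-06-28.
July 2031 — 4th Saturday is 2031-07-26.
August 2031 — 4th Saturday is 2031-08-23.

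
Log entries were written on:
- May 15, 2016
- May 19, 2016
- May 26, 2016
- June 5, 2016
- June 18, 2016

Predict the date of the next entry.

Gaps: 4, 7, 10, 13 days — each gap is 3 larger than the previous one.
Next gap: 16 days. June 18, 2016 + 16 days = July 4, 2016.

July 4, 2016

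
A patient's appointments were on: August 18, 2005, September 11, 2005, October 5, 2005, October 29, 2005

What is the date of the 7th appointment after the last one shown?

The spacing is 24, 24, 24 days — always 24 days.
October 29, 2005 + 24 days = November 22, 2005.
November 22, 2005 + 24 days = December 16, 2005.
December 16, 2005 + 24 days = January 9, 2006.
January 9, 2006 + 24 days = February 2, 2006.
February 2, 2006 + 24 days = February 26, 2006.
February 26, 2006 + 24 days = March 22, 2006.
March 22, 2006 + 24 days = April 15, 2006.

April 15, 2006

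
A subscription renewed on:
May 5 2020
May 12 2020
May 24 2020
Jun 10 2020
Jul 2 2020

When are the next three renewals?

The spacing grows by 5 each time: 7, 12, 17, 22 days.
Next gap: 27 days. Jul 2 2020 + 27 days = Jul 29 2020.
Next gap: 32 days. Jul 29 2020 + 32 days = Aug 30 2020.
Next gap: 37 days. Aug 30 2020 + 37 days = Oct 6 2020.

Jul 29 2020, Aug 30 2020, Oct 6 2020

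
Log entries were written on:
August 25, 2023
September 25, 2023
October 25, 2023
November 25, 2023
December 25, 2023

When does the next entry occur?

Gaps: 31, 30, 31, 30 days — not constant. Every event is on the 25th of the month.
Pattern: the 25th of each month.
January 2024: January 25, 2024.

January 25, 2024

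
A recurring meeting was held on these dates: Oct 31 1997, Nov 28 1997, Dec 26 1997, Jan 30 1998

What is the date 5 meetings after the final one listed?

Jun 26 1998

All Fridays; the gaps (28, 28, 35) vary with month length.
This is the last Friday of each month.
February 1998 ends with Friday Feb 27 1998.
March 1998 ends with Friday Mar 27 1998.
Last Friday of April 1998: Apr 24 1998.
May 1998 ends with Friday May 29 1998.
Last Friday of June 1998: Jun 26 1998.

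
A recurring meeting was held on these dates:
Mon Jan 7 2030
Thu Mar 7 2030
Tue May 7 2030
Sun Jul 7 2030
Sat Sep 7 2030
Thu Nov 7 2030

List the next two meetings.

Tue Jan 7 2031, Fri Mar 7 2031

The day-of-month is always 7 (59, 61, 61, 62, 61 days between events).
So this recurs on the 7th of every 2 months.
January 2031: Tue Jan 7 2031.
Next: March 2031 → Fri Mar 7 2031.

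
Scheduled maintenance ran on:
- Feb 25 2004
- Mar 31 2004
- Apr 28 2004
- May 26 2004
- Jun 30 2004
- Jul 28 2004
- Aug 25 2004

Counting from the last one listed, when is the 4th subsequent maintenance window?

Dec 29 2004

All Wednesdays; the gaps (35, 28, 28, 35, 28, 28) vary with month length.
This is the last Wednesday of each month.
September 2004 ends with Wednesday Sep 29 2004.
October 2004 ends with Wednesday Oct 27 2004.
November 2004 ends with Wednesday Nov 24 2004.
December 2004 ends with Wednesday Dec 29 2004.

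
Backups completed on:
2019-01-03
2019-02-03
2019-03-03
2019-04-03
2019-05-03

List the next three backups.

Each date is the 3rd; the gaps (31, 28, 31, 30) track the month lengths.
The rule is the 3rd of each month.
June 2019: 2019-06-03.
July 2019: 2019-07-03.
August 2019: 2019-08-03.

2019-06-03, 2019-07-03, 2019-08-03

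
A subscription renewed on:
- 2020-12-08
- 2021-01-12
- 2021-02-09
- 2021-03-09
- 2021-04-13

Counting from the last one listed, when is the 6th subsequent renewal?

2021-10-12

All dates are Tuesdays, 35, 28, 28, 35 days apart.
Specifically, the 2nd Tuesday of each month.
May 2021 — 2nd Tuesday is 2021-05-11.
2nd Tuesday of June 2021: 2021-06-08.
July 2021 — 2nd Tuesday is 2021-07-13.
August 2021 — 2nd Tuesday is 2021-08-10.
2nd Tuesday of September 2021: 2021-09-14.
2nd Tuesday of October 2021: 2021-10-12.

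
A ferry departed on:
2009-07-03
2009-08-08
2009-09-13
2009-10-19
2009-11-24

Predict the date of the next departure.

Gaps between consecutive events: 36, 36, 36, 36 days — a constant 36-day interval.
2009-11-24 + 36 days = 2009-12-30.

2009-12-30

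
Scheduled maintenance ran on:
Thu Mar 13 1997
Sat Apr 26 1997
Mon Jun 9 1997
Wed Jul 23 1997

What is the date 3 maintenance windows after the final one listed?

Gaps between consecutive events: 44, 44, 44 days — a constant 44-day interval.
Wed Jul 23 1997 + 44 days = Fri Sep 5 1997.
Fri Sep 5 1997 + 44 days = Sun Oct 19 1997.
Sun Oct 19 1997 + 44 days = Tue Dec 2 1997.

Tue Dec 2 1997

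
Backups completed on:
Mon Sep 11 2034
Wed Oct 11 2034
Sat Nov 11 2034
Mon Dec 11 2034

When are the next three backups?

Thu Jan 11 2035, Sun Feb 11 2035, Sun Mar 11 2035

Each date is the 11th; the gaps (30, 31, 30) track the month lengths.
The rule is the 11th of each month.
Next: January 2035 → Thu Jan 11 2035.
Next: February 2035 → Sun Feb 11 2035.
Next: March 2035 → Sun Mar 11 2035.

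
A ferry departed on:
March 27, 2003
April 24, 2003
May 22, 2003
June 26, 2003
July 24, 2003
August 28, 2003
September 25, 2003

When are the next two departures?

October 23, 2003; November 27, 2003

These are Thursdays at 28- or 35-day spacing (28, 28, 35, 28, 35, 28).
The pattern: 4th Thursday of the month.
October 2003 — 4th Thursday is October 23, 2003.
4th Thursday of November 2003: November 27, 2003.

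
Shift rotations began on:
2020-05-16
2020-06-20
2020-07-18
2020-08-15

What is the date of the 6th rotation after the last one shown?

2021-02-20

All dates are Saturdays, 35, 28, 28 days apart.
Specifically, the 3rd Saturday of each month.
September 2020 — 3rd Saturday is 2020-09-19.
3rd Saturday of October 2020: 2020-10-17.
November 2020 — 3rd Saturday is 2020-11-21.
3rd Saturday of December 2020: 2020-12-19.
January 2021 — 3rd Saturday is 2021-01-16.
February 2021 — 3rd Saturday is 2021-02-20.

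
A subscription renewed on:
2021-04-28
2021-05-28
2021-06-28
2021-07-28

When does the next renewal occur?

Each date is the 28th; the gaps (30, 31, 30) track the month lengths.
The rule is the 28th of each month.
Next: August 2021 → 2021-08-28.

2021-08-28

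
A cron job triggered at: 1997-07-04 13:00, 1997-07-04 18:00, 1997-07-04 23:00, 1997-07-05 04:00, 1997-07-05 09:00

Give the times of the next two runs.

Spacing: 5, 5, 5, 5 h — constant 5 h.
1997-07-05 09:00 + 5 h = 1997-07-05 14:00.
1997-07-05 14:00 + 5 h = 1997-07-05 19:00.

1997-07-05 14:00, 1997-07-05 19:00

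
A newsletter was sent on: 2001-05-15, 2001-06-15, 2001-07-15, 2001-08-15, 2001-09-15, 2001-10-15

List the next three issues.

2001-11-15, 2001-12-15, 2002-01-15

Gaps: 31, 30, 31, 31, 30 days — not constant. Every event is on the 15th of the month.
Pattern: the 15th of each month.
November 2001: 2001-11-15.
Next: December 2001 → 2001-12-15.
January 2002: 2002-01-15.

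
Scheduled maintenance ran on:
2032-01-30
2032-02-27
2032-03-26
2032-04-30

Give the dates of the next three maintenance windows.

All Fridays; the gaps (28, 28, 35) vary with month length.
This is the last Friday of each month.
May 2032 ends with Friday 2032-05-28.
June 2032 ends with Friday 2032-06-25.
Last Friday of July 2032: 2032-07-30.

2032-05-28, 2032-06-25, 2032-07-30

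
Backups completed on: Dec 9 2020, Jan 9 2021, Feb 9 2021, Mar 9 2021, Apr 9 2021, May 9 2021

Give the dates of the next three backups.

Jun 9 2021, Jul 9 2021, Aug 9 2021

Gaps: 31, 31, 28, 31, 30 days — not constant. Every event is on the 9th of the month.
Pattern: the 9th of each month.
June 2021: Jun 9 2021.
July 2021: Jul 9 2021.
August 2021: Aug 9 2021.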